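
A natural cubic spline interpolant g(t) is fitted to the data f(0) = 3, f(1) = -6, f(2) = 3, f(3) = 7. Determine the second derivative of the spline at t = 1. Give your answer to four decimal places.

Put M_i = g'' at the i-th knot. Here h = (1, 1, 1) and Δ = (-9, 9, 4), so the interior equations h_(i-1)·M_(i-1) + 2(h_(i-1)+h_i)·M_i + h_i·M_(i+1) = 6(Δ_i − Δ_(i-1)) read
  1·M_0 + 4·M_1 + 1·M_2 = 6(Δ_1 - Δ_0) = 108
  1·M_1 + 4·M_2 + 1·M_3 = 6(Δ_2 - Δ_1) = -30
Natural end conditions: M_0 = M_3 = 0.
Solving: M_0 = 0, M_1 = 154/5, M_2 = -76/5, M_3 = 0.

30.8000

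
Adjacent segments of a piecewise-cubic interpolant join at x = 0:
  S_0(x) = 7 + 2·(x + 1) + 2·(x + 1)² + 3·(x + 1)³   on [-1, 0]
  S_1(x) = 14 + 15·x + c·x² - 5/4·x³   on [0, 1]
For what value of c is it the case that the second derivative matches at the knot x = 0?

11

S_0''(x) = 4 + 18·(x + 1), so S_0''(0) = 22. On the right, S_1''(0) = 2c, so c = 11.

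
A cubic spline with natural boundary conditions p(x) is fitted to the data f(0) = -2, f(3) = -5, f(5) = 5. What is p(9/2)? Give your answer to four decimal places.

1.9375

Put M_i = p'' at the i-th knot. Here h = (3, 2) and Δ = (-1, 5), so the interior equations h_(i-1)·M_(i-1) + 2(h_(i-1)+h_i)·M_i + h_i·M_(i+1) = 6(Δ_i − Δ_(i-1)) read
  3·M_0 + 10·M_1 + 2·M_2 = 6(Δ_1 - Δ_0) = 36
Natural end conditions: M_0 = M_2 = 0.
Hence M_0 = 0, M_1 = 18/5, M_2 = 0.
On [3, 5], p(x) = -5 + 13/5·(x - 3) + 9/5·(x - 3)² - 3/10·(x - 3)³.
With (x - 3) = 3/2: p(9/2) = 31/16.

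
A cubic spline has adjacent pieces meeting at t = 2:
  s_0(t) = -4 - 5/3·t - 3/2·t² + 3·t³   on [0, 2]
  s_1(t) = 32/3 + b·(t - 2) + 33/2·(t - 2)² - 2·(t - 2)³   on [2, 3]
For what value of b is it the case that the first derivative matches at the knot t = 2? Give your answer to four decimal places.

s_0'(t) = -5/3 - 3·t + 9·t², so s_0'(2) = 85/3. On the right, s_1'(2) = b, so b = 85/3.

28.3333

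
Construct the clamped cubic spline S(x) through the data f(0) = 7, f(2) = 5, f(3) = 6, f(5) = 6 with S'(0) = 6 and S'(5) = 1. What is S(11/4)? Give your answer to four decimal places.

Let σ_i = S''(x_i). Step sizes h_i = 2, 1, 2; slopes of the chords Δ_i = (y_(i+1) - y_i)/h_i = -1, 1, 0.
  2·σ_0 + 6·σ_1 + 1·σ_2 = 6(Δ_1 - Δ_0) = 12
  1·σ_1 + 6·σ_2 + 2·σ_3 = 6(Δ_2 - Δ_1) = -6
Clamped end conditions give two more equations: 2h_0·σ_0 + h_0·σ_1 = 6(Δ_0 - S'(0)) = -42 and h_2·σ_2 + 2h_2·σ_3 = 6(S'(5) - Δ_2) = 6.
Forward elimination and back-substitution give σ_0 = -113/8, σ_1 = 29/4, σ_2 = -13/4, σ_3 = 25/8.
On [2, 3], S(x) = 5 - 7/8·(x - 2) + 29/8·(x - 2)² - 7/4·(x - 2)³.
With (x - 2) = 3/4: S(11/4) = 1445/256.

5.6445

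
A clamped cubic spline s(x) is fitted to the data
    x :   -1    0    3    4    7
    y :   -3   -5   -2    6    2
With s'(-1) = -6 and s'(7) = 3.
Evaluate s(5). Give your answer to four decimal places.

6.6667

Let M_i = s''(x_i). Step sizes h_i = 1, 3, 1, 3; slopes of the chords Δ_i = (y_(i+1) - y_i)/h_i = -2, 1, 8, -4/3.
  1·M_0 + 8·M_1 + 3·M_2 = 6(Δ_1 - Δ_0) = 18
  3·M_1 + 8·M_2 + 1·M_3 = 6(Δ_2 - Δ_1) = 42
  1·M_2 + 8·M_3 + 3·M_4 = 6(Δ_3 - Δ_2) = -56
Clamped end conditions give two more equations: 2h_0·M_0 + h_0·M_1 = 6(Δ_0 - s'(-1)) = 24 and h_3·M_3 + 2h_3·M_4 = 6(s'(7) - Δ_3) = 26.
Solving the tridiagonal system: M_0 = 118/9, M_1 = -20/9, M_2 = 68/9, M_3 = -106/9, M_4 = 92/9.
On [4, 7], s(x) = 6 + 16/3·(x - 4) - 53/9·(x - 4)² + 11/9·(x - 4)³.
With (x - 4) = 1: s(5) = 20/3.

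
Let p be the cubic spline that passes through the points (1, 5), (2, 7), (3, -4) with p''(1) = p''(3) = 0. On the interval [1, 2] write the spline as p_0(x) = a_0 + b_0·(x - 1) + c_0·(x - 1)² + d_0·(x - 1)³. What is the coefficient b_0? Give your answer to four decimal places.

Put M_i = p'' at the i-th knot. Here h = (1, 1) and Δ = (2, -11), so the interior equations h_(i-1)·M_(i-1) + 2(h_(i-1)+h_i)·M_i + h_i·M_(i+1) = 6(Δ_i − Δ_(i-1)) read
  1·M_0 + 4·M_1 + 1·M_2 = 6(Δ_1 - Δ_0) = -78
Natural end conditions: M_0 = M_2 = 0.
Solving the tridiagonal system: M_0 = 0, M_1 = -39/2, M_2 = 0.
On [1, 2], with p_0(x) = a_0 + b_0·(x - 1) + c_0·(x - 1)² + d_0·(x - 1)³: c_0 = M_0/2 = 0, d_0 = (M_1 - M_0)/(6h_0) = -13/4, b_0 = Δ_0 - h_0(2M_0 + M_1)/6 = 21/4.

5.2500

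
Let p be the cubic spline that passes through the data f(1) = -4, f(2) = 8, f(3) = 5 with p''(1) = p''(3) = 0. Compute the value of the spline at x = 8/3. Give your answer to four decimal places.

With M_i denoting the second derivative at x_i, h_i = 1, 1, and Δ_i = (y_(i+1) − y_i)/h_i = 12, -3:
  1·M_0 + 4·M_1 + 1·M_2 = 6(Δ_1 - Δ_0) = -90
Natural end conditions: M_0 = M_2 = 0.
Forward elimination and back-substitution give M_0 = 0, M_1 = -45/2, M_2 = 0.
On [2, 3], p(x) = 8 + 9/2·(x - 2) - 45/4·(x - 2)² + 15/4·(x - 2)³.
With (x - 2) = 2/3: p(8/3) = 64/9.

7.1111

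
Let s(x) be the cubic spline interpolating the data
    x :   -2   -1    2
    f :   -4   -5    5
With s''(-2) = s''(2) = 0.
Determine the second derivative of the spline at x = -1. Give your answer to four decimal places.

3.2500

With M_i denoting the second derivative at x_i, h_i = 1, 3, and Δ_i = (y_(i+1) − y_i)/h_i = -1, 10/3:
  1·M_0 + 8·M_1 + 3·M_2 = 6(Δ_1 - Δ_0) = 26
Natural end conditions: M_0 = M_2 = 0.
Solving the tridiagonal system: M_0 = 0, M_1 = 13/4, M_2 = 0.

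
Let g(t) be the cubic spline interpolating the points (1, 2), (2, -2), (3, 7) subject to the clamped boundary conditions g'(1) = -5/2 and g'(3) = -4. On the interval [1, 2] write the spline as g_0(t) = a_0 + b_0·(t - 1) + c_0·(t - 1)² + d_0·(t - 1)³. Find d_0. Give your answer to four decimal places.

10.8750

Put σ_i = g'' at the i-th knot. Here h = (1, 1) and Δ = (-4, 9), so the interior equations h_(i-1)·σ_(i-1) + 2(h_(i-1)+h_i)·σ_i + h_i·σ_(i+1) = 6(Δ_i − Δ_(i-1)) read
  1·σ_0 + 4·σ_1 + 1·σ_2 = 6(Δ_1 - Δ_0) = 78
Clamped end conditions give two more equations: 2h_0·σ_0 + h_0·σ_1 = 6(Δ_0 - g'(1)) = -9 and h_1·σ_1 + 2h_1·σ_2 = 6(g'(3) - Δ_1) = -78.
Solving the tridiagonal system: σ_0 = -99/4, σ_1 = 81/2, σ_2 = -237/4.
On [1, 2], with g_0(t) = a_0 + b_0·(t - 1) + c_0·(t - 1)² + d_0·(t - 1)³: c_0 = σ_0/2 = -99/8, d_0 = (σ_1 - σ_0)/(6h_0) = 87/8, b_0 = Δ_0 - h_0(2σ_0 + σ_1)/6 = -5/2.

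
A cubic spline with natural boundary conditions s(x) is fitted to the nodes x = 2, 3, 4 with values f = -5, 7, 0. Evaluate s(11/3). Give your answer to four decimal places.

Put σ_i = s'' at the i-th knot. Here h = (1, 1) and Δ = (12, -7), so the interior equations h_(i-1)·σ_(i-1) + 2(h_(i-1)+h_i)·σ_i + h_i·σ_(i+1) = 6(Δ_i − Δ_(i-1)) read
  1·σ_0 + 4·σ_1 + 1·σ_2 = 6(Δ_1 - Δ_0) = -114
Natural end conditions: σ_0 = σ_2 = 0.
Forward elimination and back-substitution give σ_0 = 0, σ_1 = -57/2, σ_2 = 0.
On [3, 4], s(x) = 7 + 5/2·(x - 3) - 57/4·(x - 3)² + 19/4·(x - 3)³.
With (x - 3) = 2/3: s(11/3) = 101/27.

3.7407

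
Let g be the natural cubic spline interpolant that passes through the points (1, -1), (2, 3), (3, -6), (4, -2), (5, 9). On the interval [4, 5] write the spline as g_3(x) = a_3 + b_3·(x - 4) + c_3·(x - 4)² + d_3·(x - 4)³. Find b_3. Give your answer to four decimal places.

Write M_i for g''(x_i). With h_i = 1, 1, 1, 1 and divided differences Δ_i = 4, -9, 4, 11, the continuity of g' gives the tridiagonal system
  1·M_0 + 4·M_1 + 1·M_2 = 6(Δ_1 - Δ_0) = -78
  1·M_1 + 4·M_2 + 1·M_3 = 6(Δ_2 - Δ_1) = 78
  1·M_2 + 4·M_3 + 1·M_4 = 6(Δ_3 - Δ_2) = 42
Natural end conditions: M_0 = M_4 = 0.
Solving the tridiagonal system: M_0 = 0, M_1 = -180/7, M_2 = 174/7, M_3 = 30/7, M_4 = 0.
On [4, 5], with g_3(x) = a_3 + b_3·(x - 4) + c_3·(x - 4)² + d_3·(x - 4)³: c_3 = M_3/2 = 15/7, d_3 = (M_4 - M_3)/(6h_3) = -5/7, b_3 = Δ_3 - h_3(2M_3 + M_4)/6 = 67/7.

9.5714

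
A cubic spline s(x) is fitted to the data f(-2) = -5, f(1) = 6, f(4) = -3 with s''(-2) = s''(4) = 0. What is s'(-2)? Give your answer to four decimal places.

Write σ_i for s''(x_i). With h_i = 3, 3 and divided differences Δ_i = 11/3, -3, the continuity of s' gives the tridiagonal system
  3·σ_0 + 12·σ_1 + 3·σ_2 = 6(Δ_1 - Δ_0) = -40
Natural end conditions: σ_0 = σ_2 = 0.
Hence σ_0 = 0, σ_1 = -10/3, σ_2 = 0.
On [-2, 1], s'(x) = b_0 + 2c_0·(x + 2) + 3d_0·(x + 2)² with b_0 = Δ_0 - h_0(2σ_0 + σ_1)/6 = 16/3, c_0 = σ_0/2 = 0, d_0 = (σ_1 - σ_0)/(6h_0) = -5/27. So s'(-2) = 16/3.

5.3333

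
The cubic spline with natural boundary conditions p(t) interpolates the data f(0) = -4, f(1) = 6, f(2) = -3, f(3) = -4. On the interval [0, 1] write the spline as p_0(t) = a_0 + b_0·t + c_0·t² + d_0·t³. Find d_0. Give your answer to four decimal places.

-5.6000

With m_i denoting the second derivative at x_i, h_i = 1, 1, 1, and Δ_i = (y_(i+1) − y_i)/h_i = 10, -9, -1:
  1·m_0 + 4·m_1 + 1·m_2 = 6(Δ_1 - Δ_0) = -114
  1·m_1 + 4·m_2 + 1·m_3 = 6(Δ_2 - Δ_1) = 48
Natural end conditions: m_0 = m_3 = 0.
Solving: m_0 = 0, m_1 = -168/5, m_2 = 102/5, m_3 = 0.
On [0, 1], with p_0(t) = a_0 + b_0·t + c_0·t² + d_0·t³: c_0 = m_0/2 = 0, d_0 = (m_1 - m_0)/(6h_0) = -28/5, b_0 = Δ_0 - h_0(2m_0 + m_1)/6 = 78/5.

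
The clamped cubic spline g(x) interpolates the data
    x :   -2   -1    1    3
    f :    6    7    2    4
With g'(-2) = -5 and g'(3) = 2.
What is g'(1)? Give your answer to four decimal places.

Let M_i = g''(x_i). Step sizes h_i = 1, 2, 2; slopes of the chords Δ_i = (y_(i+1) - y_i)/h_i = 1, -5/2, 1.
  1·M_0 + 6·M_1 + 2·M_2 = 6(Δ_1 - Δ_0) = -21
  2·M_1 + 8·M_2 + 2·M_3 = 6(Δ_2 - Δ_1) = 21
Clamped end conditions give two more equations: 2h_0·M_0 + h_0·M_1 = 6(Δ_0 - g'(-2)) = 36 and h_2·M_2 + 2h_2·M_3 = 6(g'(3) - Δ_2) = 6.
Solving: M_0 = 517/23, M_1 = -206/23, M_2 = 118/23, M_3 = -49/46.
On [1, 3], g'(x) = b_2 + 2c_2·(x - 1) + 3d_2·(x - 1)² with b_2 = Δ_2 - h_2(2M_2 + M_3)/6 = -95/46, c_2 = M_2/2 = 59/23, d_2 = (M_3 - M_2)/(6h_2) = -95/184. So g'(1) = -95/46.

-2.0652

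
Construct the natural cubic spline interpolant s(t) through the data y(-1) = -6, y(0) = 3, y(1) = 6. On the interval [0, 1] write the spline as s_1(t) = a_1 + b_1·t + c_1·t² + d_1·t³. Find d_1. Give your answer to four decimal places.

Put M_i = s'' at the i-th knot. Here h = (1, 1) and Δ = (9, 3), so the interior equations h_(i-1)·M_(i-1) + 2(h_(i-1)+h_i)·M_i + h_i·M_(i+1) = 6(Δ_i − Δ_(i-1)) read
  1·M_0 + 4·M_1 + 1·M_2 = 6(Δ_1 - Δ_0) = -36
Natural end conditions: M_0 = M_2 = 0.
Solving: M_0 = 0, M_1 = -9, M_2 = 0.
On [0, 1], with s_1(t) = a_1 + b_1·t + c_1·t² + d_1·t³: c_1 = M_1/2 = -9/2, d_1 = (M_2 - M_1)/(6h_1) = 3/2, b_1 = Δ_1 - h_1(2M_1 + M_2)/6 = 6.

1.5000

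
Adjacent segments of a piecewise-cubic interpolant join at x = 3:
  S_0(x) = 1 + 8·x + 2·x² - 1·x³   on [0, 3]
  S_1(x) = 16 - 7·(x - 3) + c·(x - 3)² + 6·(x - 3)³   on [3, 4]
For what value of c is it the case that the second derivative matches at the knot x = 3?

-7

S_0''(x) = 4 - 6·x, so S_0''(3) = -14. On the right, S_1''(3) = 2c, so c = -7.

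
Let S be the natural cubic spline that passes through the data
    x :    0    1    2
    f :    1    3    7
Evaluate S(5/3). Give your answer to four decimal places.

Put M_i = S'' at the i-th knot. Here h = (1, 1) and Δ = (2, 4), so the interior equations h_(i-1)·M_(i-1) + 2(h_(i-1)+h_i)·M_i + h_i·M_(i+1) = 6(Δ_i − Δ_(i-1)) read
  1·M_0 + 4·M_1 + 1·M_2 = 6(Δ_1 - Δ_0) = 12
Natural end conditions: M_0 = M_2 = 0.
Solving the tridiagonal system: M_0 = 0, M_1 = 3, M_2 = 0.
On [1, 2], S(x) = 3 + 3·(x - 1) + 3/2·(x - 1)² - 1/2·(x - 1)³.
With (x - 1) = 2/3: S(5/3) = 149/27.

5.5185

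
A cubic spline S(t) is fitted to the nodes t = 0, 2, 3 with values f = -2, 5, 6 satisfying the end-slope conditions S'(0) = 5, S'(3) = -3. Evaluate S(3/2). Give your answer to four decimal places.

Put M_i = S'' at the i-th knot. Here h = (2, 1) and Δ = (7/2, 1), so the interior equations h_(i-1)·M_(i-1) + 2(h_(i-1)+h_i)·M_i + h_i·M_(i+1) = 6(Δ_i − Δ_(i-1)) read
  2·M_0 + 6·M_1 + 1·M_2 = 6(Δ_1 - Δ_0) = -15
Clamped end conditions give two more equations: 2h_0·M_0 + h_0·M_1 = 6(Δ_0 - S'(0)) = -9 and h_1·M_1 + 2h_1·M_2 = 6(S'(3) - Δ_1) = -24.
Solving the tridiagonal system: M_0 = -29/12, M_1 = 1/3, M_2 = -73/6.
On [0, 2], S(t) = -2 + 5·t - 29/24·t² + 11/48·t³.
With t = 3/2: S(3/2) = 455/128.

3.5547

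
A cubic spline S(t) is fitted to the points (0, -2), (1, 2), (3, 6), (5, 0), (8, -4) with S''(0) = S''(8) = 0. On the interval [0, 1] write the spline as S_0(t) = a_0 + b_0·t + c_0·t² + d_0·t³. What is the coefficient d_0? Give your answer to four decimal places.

Let M_i = S''(x_i). Step sizes h_i = 1, 2, 2, 3; slopes of the chords Δ_i = (y_(i+1) - y_i)/h_i = 4, 2, -3, -4/3.
  1·M_0 + 6·M_1 + 2·M_2 = 6(Δ_1 - Δ_0) = -12
  2·M_1 + 8·M_2 + 2·M_3 = 6(Δ_2 - Δ_1) = -30
  2·M_2 + 10·M_3 + 3·M_4 = 6(Δ_3 - Δ_2) = 10
Natural end conditions: M_0 = M_4 = 0.
Hence M_0 = 0, M_1 = -17/26, M_2 = -105/26, M_3 = 47/26, M_4 = 0.
On [0, 1], with S_0(t) = a_0 + b_0·t + c_0·t² + d_0·t³: c_0 = M_0/2 = 0, d_0 = (M_1 - M_0)/(6h_0) = -17/156, b_0 = Δ_0 - h_0(2M_0 + M_1)/6 = 641/156.

-0.1090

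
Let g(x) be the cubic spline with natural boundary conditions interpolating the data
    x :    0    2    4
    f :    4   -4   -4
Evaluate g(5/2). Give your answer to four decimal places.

Let m_i = g''(x_i). Step sizes h_i = 2, 2; slopes of the chords Δ_i = (y_(i+1) - y_i)/h_i = -4, 0.
  2·m_0 + 8·m_1 + 2·m_2 = 6(Δ_1 - Δ_0) = 24
Natural end conditions: m_0 = m_2 = 0.
Solving: m_0 = 0, m_1 = 3, m_2 = 0.
On [2, 4], g(x) = -4 - 2·(x - 2) + 3/2·(x - 2)² - 1/4·(x - 2)³.
With (x - 2) = 1/2: g(5/2) = -149/32.

-4.6563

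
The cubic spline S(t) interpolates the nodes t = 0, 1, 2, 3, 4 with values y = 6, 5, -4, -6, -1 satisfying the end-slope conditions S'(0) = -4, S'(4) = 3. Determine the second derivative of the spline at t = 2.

13

Let σ_i = S''(x_i). Step sizes h_i = 1, 1, 1, 1; slopes of the chords Δ_i = (y_(i+1) - y_i)/h_i = -1, -9, -2, 5.
  1·σ_0 + 4·σ_1 + 1·σ_2 = 6(Δ_1 - Δ_0) = -48
  1·σ_1 + 4·σ_2 + 1·σ_3 = 6(Δ_2 - Δ_1) = 42
  1·σ_2 + 4·σ_3 + 1·σ_4 = 6(Δ_3 - Δ_2) = 42
Clamped end conditions give two more equations: 2h_0·σ_0 + h_0·σ_1 = 6(Δ_0 - S'(0)) = 18 and h_3·σ_3 + 2h_3·σ_4 = 6(S'(4) - Δ_3) = -12.
Solving the tridiagonal system: σ_0 = 19, σ_1 = -20, σ_2 = 13, σ_3 = 10, σ_4 = -11.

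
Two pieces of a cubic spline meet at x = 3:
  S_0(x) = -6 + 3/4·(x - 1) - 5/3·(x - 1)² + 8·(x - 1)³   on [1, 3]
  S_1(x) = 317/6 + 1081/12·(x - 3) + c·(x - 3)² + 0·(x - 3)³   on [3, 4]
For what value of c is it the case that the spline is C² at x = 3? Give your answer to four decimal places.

S_0''(x) = -10/3 + 48·(x - 1), so S_0''(3) = 278/3. On the right, S_1''(3) = 2c, so c = 139/3.

46.3333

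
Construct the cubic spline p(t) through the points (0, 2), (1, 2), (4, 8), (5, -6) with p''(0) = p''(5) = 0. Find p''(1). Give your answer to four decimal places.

Let M_i = p''(x_i). Step sizes h_i = 1, 3, 1; slopes of the chords Δ_i = (y_(i+1) - y_i)/h_i = 0, 2, -14.
  1·M_0 + 8·M_1 + 3·M_2 = 6(Δ_1 - Δ_0) = 12
  3·M_1 + 8·M_2 + 1·M_3 = 6(Δ_2 - Δ_1) = -96
Natural end conditions: M_0 = M_3 = 0.
Forward elimination and back-substitution give M_0 = 0, M_1 = 384/55, M_2 = -804/55, M_3 = 0.

6.9818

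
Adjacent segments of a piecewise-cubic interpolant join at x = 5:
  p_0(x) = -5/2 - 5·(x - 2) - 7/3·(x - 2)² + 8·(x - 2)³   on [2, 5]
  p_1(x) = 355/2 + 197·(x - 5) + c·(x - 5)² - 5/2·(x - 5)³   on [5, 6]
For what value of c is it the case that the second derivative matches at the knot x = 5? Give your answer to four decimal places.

69.6667

p_0''(x) = -14/3 + 48·(x - 2), so p_0''(5) = 418/3. On the right, p_1''(5) = 2c, so c = 209/3.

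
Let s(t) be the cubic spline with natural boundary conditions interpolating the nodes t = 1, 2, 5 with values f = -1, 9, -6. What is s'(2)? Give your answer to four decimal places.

Let σ_i = s''(x_i). Step sizes h_i = 1, 3; slopes of the chords Δ_i = (y_(i+1) - y_i)/h_i = 10, -5.
  1·σ_0 + 8·σ_1 + 3·σ_2 = 6(Δ_1 - Δ_0) = -90
Natural end conditions: σ_0 = σ_2 = 0.
Solving the tridiagonal system: σ_0 = 0, σ_1 = -45/4, σ_2 = 0.
On [2, 5], s'(t) = b_1 + 2c_1·(t - 2) + 3d_1·(t - 2)² with b_1 = Δ_1 - h_1(2σ_1 + σ_2)/6 = 25/4, c_1 = σ_1/2 = -45/8, d_1 = (σ_2 - σ_1)/(6h_1) = 5/8. So s'(2) = 25/4.

6.2500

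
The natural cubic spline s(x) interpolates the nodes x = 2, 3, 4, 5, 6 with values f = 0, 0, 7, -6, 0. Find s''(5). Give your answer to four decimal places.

With M_i denoting the second derivative at x_i, h_i = 1, 1, 1, 1, and Δ_i = (y_(i+1) − y_i)/h_i = 0, 7, -13, 6:
  1·M_0 + 4·M_1 + 1·M_2 = 6(Δ_1 - Δ_0) = 42
  1·M_1 + 4·M_2 + 1·M_3 = 6(Δ_2 - Δ_1) = -120
  1·M_2 + 4·M_3 + 1·M_4 = 6(Δ_3 - Δ_2) = 114
Natural end conditions: M_0 = M_4 = 0.
Hence M_0 = 0, M_1 = 153/7, M_2 = -318/7, M_3 = 279/7, M_4 = 0.

39.8571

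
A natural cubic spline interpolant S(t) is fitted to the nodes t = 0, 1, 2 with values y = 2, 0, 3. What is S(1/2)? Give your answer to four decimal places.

Let M_i = S''(x_i). Step sizes h_i = 1, 1; slopes of the chords Δ_i = (y_(i+1) - y_i)/h_i = -2, 3.
  1·M_0 + 4·M_1 + 1·M_2 = 6(Δ_1 - Δ_0) = 30
Natural end conditions: M_0 = M_2 = 0.
Hence M_0 = 0, M_1 = 15/2, M_2 = 0.
On [0, 1], S(t) = 2 - 13/4·t + 0·t² + 5/4·t³.
With t = 1/2: S(1/2) = 17/32.

0.5313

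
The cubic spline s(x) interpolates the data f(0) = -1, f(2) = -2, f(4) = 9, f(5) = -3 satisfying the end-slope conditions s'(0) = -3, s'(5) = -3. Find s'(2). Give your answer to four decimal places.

6.8478

With m_i denoting the second derivative at x_i, h_i = 2, 2, 1, and Δ_i = (y_(i+1) − y_i)/h_i = -1/2, 11/2, -12:
  2·m_0 + 8·m_1 + 2·m_2 = 6(Δ_1 - Δ_0) = 36
  2·m_1 + 6·m_2 + 1·m_3 = 6(Δ_2 - Δ_1) = -105
Clamped end conditions give two more equations: 2h_0·m_0 + h_0·m_1 = 6(Δ_0 - s'(0)) = 15 and h_2·m_2 + 2h_2·m_3 = 6(s'(5) - Δ_2) = 54.
Forward elimination and back-substitution give m_0 = -54/23, m_1 = 561/46, m_2 = -654/23, m_3 = 948/23.
On [2, 4], s'(x) = b_1 + 2c_1·(x - 2) + 3d_1·(x - 2)² with b_1 = Δ_1 - h_1(2m_1 + m_2)/6 = 315/46, c_1 = m_1/2 = 561/92, d_1 = (m_2 - m_1)/(6h_1) = -623/184. So s'(2) = 315/46.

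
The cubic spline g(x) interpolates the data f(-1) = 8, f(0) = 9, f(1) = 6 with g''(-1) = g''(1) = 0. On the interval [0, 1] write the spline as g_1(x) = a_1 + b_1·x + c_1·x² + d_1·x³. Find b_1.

-1

Let M_i = g''(x_i). Step sizes h_i = 1, 1; slopes of the chords Δ_i = (y_(i+1) - y_i)/h_i = 1, -3.
  1·M_0 + 4·M_1 + 1·M_2 = 6(Δ_1 - Δ_0) = -24
Natural end conditions: M_0 = M_2 = 0.
Hence M_0 = 0, M_1 = -6, M_2 = 0.
On [0, 1], with g_1(x) = a_1 + b_1·x + c_1·x² + d_1·x³: c_1 = M_1/2 = -3, d_1 = (M_2 - M_1)/(6h_1) = 1, b_1 = Δ_1 - h_1(2M_1 + M_2)/6 = -1.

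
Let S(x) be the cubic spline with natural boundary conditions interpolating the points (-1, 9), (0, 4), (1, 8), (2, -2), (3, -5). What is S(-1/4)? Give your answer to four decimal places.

4.0898

Write M_i for S''(x_i). With h_i = 1, 1, 1, 1 and divided differences Δ_i = -5, 4, -10, -3, the continuity of S' gives the tridiagonal system
  1·M_0 + 4·M_1 + 1·M_2 = 6(Δ_1 - Δ_0) = 54
  1·M_1 + 4·M_2 + 1·M_3 = 6(Δ_2 - Δ_1) = -84
  1·M_2 + 4·M_3 + 1·M_4 = 6(Δ_3 - Δ_2) = 42
Natural end conditions: M_0 = M_4 = 0.
Solving the tridiagonal system: M_0 = 0, M_1 = 297/14, M_2 = -216/7, M_3 = 255/14, M_4 = 0.
On [-1, 0], S(x) = 9 - 239/28·(x + 1) + 0·(x + 1)² + 99/28·(x + 1)³.
With (x + 1) = 3/4: S(-1/4) = 1047/256.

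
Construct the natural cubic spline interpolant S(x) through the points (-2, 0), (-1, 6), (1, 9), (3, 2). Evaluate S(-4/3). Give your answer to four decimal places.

Put M_i = S'' at the i-th knot. Here h = (1, 2, 2) and Δ = (6, 3/2, -7/2), so the interior equations h_(i-1)·M_(i-1) + 2(h_(i-1)+h_i)·M_i + h_i·M_(i+1) = 6(Δ_i − Δ_(i-1)) read
  1·M_0 + 6·M_1 + 2·M_2 = 6(Δ_1 - Δ_0) = -27
  2·M_1 + 8·M_2 + 2·M_3 = 6(Δ_2 - Δ_1) = -30
Natural end conditions: M_0 = M_3 = 0.
Solving the tridiagonal system: M_0 = 0, M_1 = -39/11, M_2 = -63/22, M_3 = 0.
On [-2, -1], S(x) = 0 + 145/22·(x + 2) + 0·(x + 2)² - 13/22·(x + 2)³.
With (x + 2) = 2/3: S(-4/3) = 1253/297.

4.2189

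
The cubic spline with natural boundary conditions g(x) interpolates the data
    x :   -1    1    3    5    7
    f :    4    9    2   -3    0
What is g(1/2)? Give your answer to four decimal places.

8.8047

Let m_i = g''(x_i). Step sizes h_i = 2, 2, 2, 2; slopes of the chords Δ_i = (y_(i+1) - y_i)/h_i = 5/2, -7/2, -5/2, 3/2.
  2·m_0 + 8·m_1 + 2·m_2 = 6(Δ_1 - Δ_0) = -36
  2·m_1 + 8·m_2 + 2·m_3 = 6(Δ_2 - Δ_1) = 6
  2·m_2 + 8·m_3 + 2·m_4 = 6(Δ_3 - Δ_2) = 24
Natural end conditions: m_0 = m_4 = 0.
Solving: m_0 = 0, m_1 = -135/28, m_2 = 9/7, m_3 = 75/28, m_4 = 0.
On [-1, 1], g(x) = 4 + 115/28·(x + 1) + 0·(x + 1)² - 45/112·(x + 1)³.
With (x + 1) = 3/2: g(1/2) = 1127/128.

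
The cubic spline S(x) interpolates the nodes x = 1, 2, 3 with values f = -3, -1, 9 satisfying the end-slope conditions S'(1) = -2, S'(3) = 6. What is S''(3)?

Write M_i for S''(x_i). With h_i = 1, 1 and divided differences Δ_i = 2, 10, the continuity of S' gives the tridiagonal system
  1·M_0 + 4·M_1 + 1·M_2 = 6(Δ_1 - Δ_0) = 48
Clamped end conditions give two more equations: 2h_0·M_0 + h_0·M_1 = 6(Δ_0 - S'(1)) = 24 and h_1·M_1 + 2h_1·M_2 = 6(S'(3) - Δ_1) = -24.
Solving the tridiagonal system: M_0 = 4, M_1 = 16, M_2 = -20.

-20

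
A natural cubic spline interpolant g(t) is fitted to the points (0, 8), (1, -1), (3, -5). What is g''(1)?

7

Let σ_i = g''(x_i). Step sizes h_i = 1, 2; slopes of the chords Δ_i = (y_(i+1) - y_i)/h_i = -9, -2.
  1·σ_0 + 6·σ_1 + 2·σ_2 = 6(Δ_1 - Δ_0) = 42
Natural end conditions: σ_0 = σ_2 = 0.
Forward elimination and back-substitution give σ_0 = 0, σ_1 = 7, σ_2 = 0.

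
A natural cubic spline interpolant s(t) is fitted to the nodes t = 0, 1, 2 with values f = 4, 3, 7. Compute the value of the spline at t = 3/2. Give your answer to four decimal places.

Write m_i for s''(x_i). With h_i = 1, 1 and divided differences Δ_i = -1, 4, the continuity of s' gives the tridiagonal system
  1·m_0 + 4·m_1 + 1·m_2 = 6(Δ_1 - Δ_0) = 30
Natural end conditions: m_0 = m_2 = 0.
Forward elimination and back-substitution give m_0 = 0, m_1 = 15/2, m_2 = 0.
On [1, 2], s(t) = 3 + 3/2·(t - 1) + 15/4·(t - 1)² - 5/4·(t - 1)³.
With (t - 1) = 1/2: s(3/2) = 145/32.

4.5313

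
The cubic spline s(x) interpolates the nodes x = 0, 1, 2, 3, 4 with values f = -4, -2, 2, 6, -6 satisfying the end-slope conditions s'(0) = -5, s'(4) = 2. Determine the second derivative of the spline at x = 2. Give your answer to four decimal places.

Write M_i for s''(x_i). With h_i = 1, 1, 1, 1 and divided differences Δ_i = 2, 4, 4, -12, the continuity of s' gives the tridiagonal system
  1·M_0 + 4·M_1 + 1·M_2 = 6(Δ_1 - Δ_0) = 12
  1·M_1 + 4·M_2 + 1·M_3 = 6(Δ_2 - Δ_1) = 0
  1·M_2 + 4·M_3 + 1·M_4 = 6(Δ_3 - Δ_2) = -96
Clamped end conditions give two more equations: 2h_0·M_0 + h_0·M_1 = 6(Δ_0 - s'(0)) = 42 and h_3·M_3 + 2h_3·M_4 = 6(s'(4) - Δ_3) = 84.
Solving: M_0 = 673/28, M_1 = -85/14, M_2 = 49/4, M_3 = -601/14, M_4 = 1777/28.

12.2500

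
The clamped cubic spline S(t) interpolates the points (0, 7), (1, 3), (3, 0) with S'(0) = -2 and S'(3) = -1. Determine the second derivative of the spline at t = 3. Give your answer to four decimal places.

Write M_i for S''(x_i). With h_i = 1, 2 and divided differences Δ_i = -4, -3/2, the continuity of S' gives the tridiagonal system
  1·M_0 + 6·M_1 + 2·M_2 = 6(Δ_1 - Δ_0) = 15
Clamped end conditions give two more equations: 2h_0·M_0 + h_0·M_1 = 6(Δ_0 - S'(0)) = -12 and h_1·M_1 + 2h_1·M_2 = 6(S'(3) - Δ_1) = 3.
Solving the tridiagonal system: M_0 = -49/6, M_1 = 13/3, M_2 = -17/12.

-1.4167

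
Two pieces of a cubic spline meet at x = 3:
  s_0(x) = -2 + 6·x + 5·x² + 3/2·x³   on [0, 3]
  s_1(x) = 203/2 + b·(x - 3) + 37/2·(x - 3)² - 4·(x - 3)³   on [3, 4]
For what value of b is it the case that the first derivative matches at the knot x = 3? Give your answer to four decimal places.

76.5000

s_0'(x) = 6 + 10·x + 9/2·x², so s_0'(3) = 153/2. On the right, s_1'(3) = b, so b = 153/2.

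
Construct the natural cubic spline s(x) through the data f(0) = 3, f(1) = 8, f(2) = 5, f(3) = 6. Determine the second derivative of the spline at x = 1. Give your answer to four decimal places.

-14.4000

With M_i denoting the second derivative at x_i, h_i = 1, 1, 1, and Δ_i = (y_(i+1) − y_i)/h_i = 5, -3, 1:
  1·M_0 + 4·M_1 + 1·M_2 = 6(Δ_1 - Δ_0) = -48
  1·M_1 + 4·M_2 + 1·M_3 = 6(Δ_2 - Δ_1) = 24
Natural end conditions: M_0 = M_3 = 0.
Hence M_0 = 0, M_1 = -72/5, M_2 = 48/5, M_3 = 0.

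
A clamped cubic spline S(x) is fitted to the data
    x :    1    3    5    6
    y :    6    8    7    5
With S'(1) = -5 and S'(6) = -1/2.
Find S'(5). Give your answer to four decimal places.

Write M_i for S''(x_i). With h_i = 2, 2, 1 and divided differences Δ_i = 1, -1/2, -2, the continuity of S' gives the tridiagonal system
  2·M_0 + 8·M_1 + 2·M_2 = 6(Δ_1 - Δ_0) = -9
  2·M_1 + 6·M_2 + 1·M_3 = 6(Δ_2 - Δ_1) = -9
Clamped end conditions give two more equations: 2h_0·M_0 + h_0·M_1 = 6(Δ_0 - S'(1)) = 36 and h_2·M_2 + 2h_2·M_3 = 6(S'(6) - Δ_2) = 9.
Forward elimination and back-substitution give M_0 = 495/46, M_1 = -81/23, M_2 = -27/23, M_3 = 117/23.
On [5, 6], S'(x) = b_2 + 2c_2·(x - 5) + 3d_2·(x - 5)² with b_2 = Δ_2 - h_2(2M_2 + M_3)/6 = -113/46, c_2 = M_2/2 = -27/46, d_2 = (M_3 - M_2)/(6h_2) = 24/23. So S'(5) = -113/46.

-2.4565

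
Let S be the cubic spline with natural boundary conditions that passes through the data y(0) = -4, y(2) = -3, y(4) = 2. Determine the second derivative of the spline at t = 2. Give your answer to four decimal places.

With M_i denoting the second derivative at x_i, h_i = 2, 2, and Δ_i = (y_(i+1) − y_i)/h_i = 1/2, 5/2:
  2·M_0 + 8·M_1 + 2·M_2 = 6(Δ_1 - Δ_0) = 12
Natural end conditions: M_0 = M_2 = 0.
Forward elimination and back-substitution give M_0 = 0, M_1 = 3/2, M_2 = 0.

1.5000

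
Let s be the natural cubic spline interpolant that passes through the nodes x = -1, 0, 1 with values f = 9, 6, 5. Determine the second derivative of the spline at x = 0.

3

Let M_i = s''(x_i). Step sizes h_i = 1, 1; slopes of the chords Δ_i = (y_(i+1) - y_i)/h_i = -3, -1.
  1·M_0 + 4·M_1 + 1·M_2 = 6(Δ_1 - Δ_0) = 12
Natural end conditions: M_0 = M_2 = 0.
Forward elimination and back-substitution give M_0 = 0, M_1 = 3, M_2 = 0.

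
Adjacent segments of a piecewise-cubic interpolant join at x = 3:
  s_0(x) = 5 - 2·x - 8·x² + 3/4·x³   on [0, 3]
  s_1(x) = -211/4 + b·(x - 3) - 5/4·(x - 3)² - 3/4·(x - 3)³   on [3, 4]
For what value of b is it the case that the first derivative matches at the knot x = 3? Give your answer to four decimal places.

s_0'(x) = -2 - 16·x + 9/4·x², so s_0'(3) = -119/4. On the right, s_1'(3) = b, so b = -119/4.

-29.7500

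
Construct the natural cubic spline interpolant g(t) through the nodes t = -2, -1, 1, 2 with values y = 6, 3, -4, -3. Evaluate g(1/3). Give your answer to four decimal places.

-2.5185

With σ_i denoting the second derivative at x_i, h_i = 1, 2, 1, and Δ_i = (y_(i+1) − y_i)/h_i = -3, -7/2, 1:
  1·σ_0 + 6·σ_1 + 2·σ_2 = 6(Δ_1 - Δ_0) = -3
  2·σ_1 + 6·σ_2 + 1·σ_3 = 6(Δ_2 - Δ_1) = 27
Natural end conditions: σ_0 = σ_3 = 0.
Forward elimination and back-substitution give σ_0 = 0, σ_1 = -9/4, σ_2 = 21/4, σ_3 = 0.
On [-1, 1], g(t) = 3 - 15/4·(t + 1) - 9/8·(t + 1)² + 5/8·(t + 1)³.
With (t + 1) = 4/3: g(1/3) = -68/27.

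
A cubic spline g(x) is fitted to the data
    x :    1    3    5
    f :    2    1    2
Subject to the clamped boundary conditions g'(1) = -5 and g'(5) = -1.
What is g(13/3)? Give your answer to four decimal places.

Write m_i for g''(x_i). With h_i = 2, 2 and divided differences Δ_i = -1/2, 1/2, the continuity of g' gives the tridiagonal system
  2·m_0 + 8·m_1 + 2·m_2 = 6(Δ_1 - Δ_0) = 6
Clamped end conditions give two more equations: 2h_0·m_0 + h_0·m_1 = 6(Δ_0 - g'(1)) = 27 and h_1·m_1 + 2h_1·m_2 = 6(g'(5) - Δ_1) = -9.
Solving: m_0 = 7, m_1 = -1/2, m_2 = -2.
On [3, 5], g(x) = 1 + 3/2·(x - 3) - 1/4·(x - 3)² - 1/8·(x - 3)³.
With (x - 3) = 4/3: g(13/3) = 61/27.

2.2593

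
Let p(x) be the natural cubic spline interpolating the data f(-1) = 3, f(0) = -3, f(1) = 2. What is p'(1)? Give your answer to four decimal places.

7.7500

With m_i denoting the second derivative at x_i, h_i = 1, 1, and Δ_i = (y_(i+1) − y_i)/h_i = -6, 5:
  1·m_0 + 4·m_1 + 1·m_2 = 6(Δ_1 - Δ_0) = 66
Natural end conditions: m_0 = m_2 = 0.
Forward elimination and back-substitution give m_0 = 0, m_1 = 33/2, m_2 = 0.
On [0, 1], p'(x) = b_1 + 2c_1·x + 3d_1·x² with b_1 = Δ_1 - h_1(2m_1 + m_2)/6 = -1/2, c_1 = m_1/2 = 33/4, d_1 = (m_2 - m_1)/(6h_1) = -11/4. So p'(1) = 31/4.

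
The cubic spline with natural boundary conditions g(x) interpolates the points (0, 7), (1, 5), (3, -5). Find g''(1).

-3

Let M_i = g''(x_i). Step sizes h_i = 1, 2; slopes of the chords Δ_i = (y_(i+1) - y_i)/h_i = -2, -5.
  1·M_0 + 6·M_1 + 2·M_2 = 6(Δ_1 - Δ_0) = -18
Natural end conditions: M_0 = M_2 = 0.
Hence M_0 = 0, M_1 = -3, M_2 = 0.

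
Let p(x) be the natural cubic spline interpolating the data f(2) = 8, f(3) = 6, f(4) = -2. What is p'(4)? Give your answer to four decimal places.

With m_i denoting the second derivative at x_i, h_i = 1, 1, and Δ_i = (y_(i+1) − y_i)/h_i = -2, -8:
  1·m_0 + 4·m_1 + 1·m_2 = 6(Δ_1 - Δ_0) = -36
Natural end conditions: m_0 = m_2 = 0.
Forward elimination and back-substitution give m_0 = 0, m_1 = -9, m_2 = 0.
On [3, 4], p'(x) = b_1 + 2c_1·(x - 3) + 3d_1·(x - 3)² with b_1 = Δ_1 - h_1(2m_1 + m_2)/6 = -5, c_1 = m_1/2 = -9/2, d_1 = (m_2 - m_1)/(6h_1) = 3/2. So p'(4) = -19/2.

-9.5000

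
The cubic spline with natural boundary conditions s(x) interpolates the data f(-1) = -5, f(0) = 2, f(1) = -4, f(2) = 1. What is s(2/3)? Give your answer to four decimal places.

With σ_i denoting the second derivative at x_i, h_i = 1, 1, 1, and Δ_i = (y_(i+1) − y_i)/h_i = 7, -6, 5:
  1·σ_0 + 4·σ_1 + 1·σ_2 = 6(Δ_1 - Δ_0) = -78
  1·σ_1 + 4·σ_2 + 1·σ_3 = 6(Δ_2 - Δ_1) = 66
Natural end conditions: σ_0 = σ_3 = 0.
Solving: σ_0 = 0, σ_1 = -126/5, σ_2 = 114/5, σ_3 = 0.
On [0, 1], s(x) = 2 - 7/5·x - 63/5·x² + 8·x³.
With x = 2/3: s(2/3) = -292/135.

-2.1630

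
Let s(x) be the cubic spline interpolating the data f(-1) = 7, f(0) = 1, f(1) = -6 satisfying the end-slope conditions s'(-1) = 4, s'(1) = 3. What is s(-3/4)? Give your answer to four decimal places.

7.1641

With σ_i denoting the second derivative at x_i, h_i = 1, 1, and Δ_i = (y_(i+1) − y_i)/h_i = -6, -7:
  1·σ_0 + 4·σ_1 + 1·σ_2 = 6(Δ_1 - Δ_0) = -6
Clamped end conditions give two more equations: 2h_0·σ_0 + h_0·σ_1 = 6(Δ_0 - s'(-1)) = -60 and h_1·σ_1 + 2h_1·σ_2 = 6(s'(1) - Δ_1) = 60.
Hence σ_0 = -29, σ_1 = -2, σ_2 = 31.
On [-1, 0], s(x) = 7 + 4·(x + 1) - 29/2·(x + 1)² + 9/2·(x + 1)³.
With (x + 1) = 1/4: s(-3/4) = 917/128.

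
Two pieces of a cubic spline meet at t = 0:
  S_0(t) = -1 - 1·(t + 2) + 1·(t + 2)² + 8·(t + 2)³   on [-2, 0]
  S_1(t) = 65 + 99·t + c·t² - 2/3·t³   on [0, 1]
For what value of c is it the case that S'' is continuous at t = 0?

49

S_0''(t) = 2 + 48·(t + 2), so S_0''(0) = 98. On the right, S_1''(0) = 2c, so c = 49.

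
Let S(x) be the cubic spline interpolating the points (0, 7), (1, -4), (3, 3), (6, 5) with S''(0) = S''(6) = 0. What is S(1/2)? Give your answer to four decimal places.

Write m_i for S''(x_i). With h_i = 1, 2, 3 and divided differences Δ_i = -11, 7/2, 2/3, the continuity of S' gives the tridiagonal system
  1·m_0 + 6·m_1 + 2·m_2 = 6(Δ_1 - Δ_0) = 87
  2·m_1 + 10·m_2 + 3·m_3 = 6(Δ_2 - Δ_1) = -17
Natural end conditions: m_0 = m_3 = 0.
Solving the tridiagonal system: m_0 = 0, m_1 = 113/7, m_2 = -69/14, m_3 = 0.
On [0, 1], S(x) = 7 - 575/42·x + 0·x² + 113/42·x³.
With x = 1/2: S(1/2) = 55/112.

0.4911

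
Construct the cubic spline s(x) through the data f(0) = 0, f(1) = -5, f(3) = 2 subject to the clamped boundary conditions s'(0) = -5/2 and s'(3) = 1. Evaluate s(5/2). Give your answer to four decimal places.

0.3828

Write σ_i for s''(x_i). With h_i = 1, 2 and divided differences Δ_i = -5, 7/2, the continuity of s' gives the tridiagonal system
  1·σ_0 + 6·σ_1 + 2·σ_2 = 6(Δ_1 - Δ_0) = 51
Clamped end conditions give two more equations: 2h_0·σ_0 + h_0·σ_1 = 6(Δ_0 - s'(0)) = -15 and h_1·σ_1 + 2h_1·σ_2 = 6(s'(3) - Δ_1) = -15.
Solving: σ_0 = -89/6, σ_1 = 44/3, σ_2 = -133/12.
On [1, 3], s(x) = -5 - 31/12·(x - 1) + 22/3·(x - 1)² - 103/48·(x - 1)³.
With (x - 1) = 3/2: s(5/2) = 49/128.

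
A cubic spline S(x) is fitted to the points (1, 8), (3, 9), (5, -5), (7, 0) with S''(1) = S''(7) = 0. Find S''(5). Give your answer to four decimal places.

9.1000

Let M_i = S''(x_i). Step sizes h_i = 2, 2, 2; slopes of the chords Δ_i = (y_(i+1) - y_i)/h_i = 1/2, -7, 5/2.
  2·M_0 + 8·M_1 + 2·M_2 = 6(Δ_1 - Δ_0) = -45
  2·M_1 + 8·M_2 + 2·M_3 = 6(Δ_2 - Δ_1) = 57
Natural end conditions: M_0 = M_3 = 0.
Solving: M_0 = 0, M_1 = -79/10, M_2 = 91/10, M_3 = 0.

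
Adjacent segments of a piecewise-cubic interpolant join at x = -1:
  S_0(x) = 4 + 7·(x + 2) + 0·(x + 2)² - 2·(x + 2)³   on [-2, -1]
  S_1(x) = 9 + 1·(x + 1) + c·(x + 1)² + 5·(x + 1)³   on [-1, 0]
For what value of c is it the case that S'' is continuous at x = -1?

S_0''(x) = 0 - 12·(x + 2), so S_0''(-1) = -12. On the right, S_1''(-1) = 2c, so c = -6.

-6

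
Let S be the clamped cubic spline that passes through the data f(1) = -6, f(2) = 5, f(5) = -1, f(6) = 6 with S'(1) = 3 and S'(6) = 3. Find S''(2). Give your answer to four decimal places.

With M_i denoting the second derivative at x_i, h_i = 1, 3, 1, and Δ_i = (y_(i+1) − y_i)/h_i = 11, -2, 7:
  1·M_0 + 8·M_1 + 3·M_2 = 6(Δ_1 - Δ_0) = -78
  3·M_1 + 8·M_2 + 1·M_3 = 6(Δ_2 - Δ_1) = 54
Clamped end conditions give two more equations: 2h_0·M_0 + h_0·M_1 = 6(Δ_0 - S'(1)) = 48 and h_2·M_2 + 2h_2·M_3 = 6(S'(6) - Δ_2) = -24.
Hence M_0 = 718/21, M_1 = -428/21, M_2 = 356/21, M_3 = -430/21.

-20.3810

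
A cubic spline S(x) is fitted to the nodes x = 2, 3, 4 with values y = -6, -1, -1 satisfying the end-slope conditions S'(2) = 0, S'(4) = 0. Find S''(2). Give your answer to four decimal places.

22.5000

With m_i denoting the second derivative at x_i, h_i = 1, 1, and Δ_i = (y_(i+1) − y_i)/h_i = 5, 0:
  1·m_0 + 4·m_1 + 1·m_2 = 6(Δ_1 - Δ_0) = -30
Clamped end conditions give two more equations: 2h_0·m_0 + h_0·m_1 = 6(Δ_0 - S'(2)) = 30 and h_1·m_1 + 2h_1·m_2 = 6(S'(4) - Δ_1) = 0.
Hence m_0 = 45/2, m_1 = -15, m_2 = 15/2.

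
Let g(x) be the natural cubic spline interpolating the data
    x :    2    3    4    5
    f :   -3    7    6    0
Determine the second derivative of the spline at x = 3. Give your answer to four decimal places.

-15.6000

Put m_i = g'' at the i-th knot. Here h = (1, 1, 1) and Δ = (10, -1, -6), so the interior equations h_(i-1)·m_(i-1) + 2(h_(i-1)+h_i)·m_i + h_i·m_(i+1) = 6(Δ_i − Δ_(i-1)) read
  1·m_0 + 4·m_1 + 1·m_2 = 6(Δ_1 - Δ_0) = -66
  1·m_1 + 4·m_2 + 1·m_3 = 6(Δ_2 - Δ_1) = -30
Natural end conditions: m_0 = m_3 = 0.
Hence m_0 = 0, m_1 = -78/5, m_2 = -18/5, m_3 = 0.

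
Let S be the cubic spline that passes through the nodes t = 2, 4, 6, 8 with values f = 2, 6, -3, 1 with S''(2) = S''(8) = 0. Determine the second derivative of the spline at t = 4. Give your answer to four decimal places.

Write σ_i for S''(x_i). With h_i = 2, 2, 2 and divided differences Δ_i = 2, -9/2, 2, the continuity of S' gives the tridiagonal system
  2·σ_0 + 8·σ_1 + 2·σ_2 = 6(Δ_1 - Δ_0) = -39
  2·σ_1 + 8·σ_2 + 2·σ_3 = 6(Δ_2 - Δ_1) = 39
Natural end conditions: σ_0 = σ_3 = 0.
Solving the tridiagonal system: σ_0 = 0, σ_1 = -13/2, σ_2 = 13/2, σ_3 = 0.

-6.5000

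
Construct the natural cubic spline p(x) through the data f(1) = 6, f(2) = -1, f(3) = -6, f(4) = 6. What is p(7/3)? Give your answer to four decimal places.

With m_i denoting the second derivative at x_i, h_i = 1, 1, 1, and Δ_i = (y_(i+1) − y_i)/h_i = -7, -5, 12:
  1·m_0 + 4·m_1 + 1·m_2 = 6(Δ_1 - Δ_0) = 12
  1·m_1 + 4·m_2 + 1·m_3 = 6(Δ_2 - Δ_1) = 102
Natural end conditions: m_0 = m_3 = 0.
Forward elimination and back-substitution give m_0 = 0, m_1 = -18/5, m_2 = 132/5, m_3 = 0.
On [2, 3], p(x) = -1 - 41/5·(x - 2) - 9/5·(x - 2)² + 5·(x - 2)³.
With (x - 2) = 1/3: p(7/3) = -506/135.

-3.7481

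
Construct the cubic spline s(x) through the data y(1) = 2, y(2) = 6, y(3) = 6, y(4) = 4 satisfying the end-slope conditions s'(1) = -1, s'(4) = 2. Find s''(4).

Put M_i = s'' at the i-th knot. Here h = (1, 1, 1) and Δ = (4, 0, -2), so the interior equations h_(i-1)·M_(i-1) + 2(h_(i-1)+h_i)·M_i + h_i·M_(i+1) = 6(Δ_i − Δ_(i-1)) read
  1·M_0 + 4·M_1 + 1·M_2 = 6(Δ_1 - Δ_0) = -24
  1·M_1 + 4·M_2 + 1·M_3 = 6(Δ_2 - Δ_1) = -12
Clamped end conditions give two more equations: 2h_0·M_0 + h_0·M_1 = 6(Δ_0 - s'(1)) = 30 and h_2·M_2 + 2h_2·M_3 = 6(s'(4) - Δ_2) = 24.
Solving: M_0 = 20, M_1 = -10, M_2 = -4, M_3 = 14.

14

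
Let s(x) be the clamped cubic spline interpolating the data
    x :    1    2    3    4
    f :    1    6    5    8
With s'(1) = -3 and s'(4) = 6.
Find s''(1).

Write σ_i for s''(x_i). With h_i = 1, 1, 1 and divided differences Δ_i = 5, -1, 3, the continuity of s' gives the tridiagonal system
  1·σ_0 + 4·σ_1 + 1·σ_2 = 6(Δ_1 - Δ_0) = -36
  1·σ_1 + 4·σ_2 + 1·σ_3 = 6(Δ_2 - Δ_1) = 24
Clamped end conditions give two more equations: 2h_0·σ_0 + h_0·σ_1 = 6(Δ_0 - s'(1)) = 48 and h_2·σ_2 + 2h_2·σ_3 = 6(s'(4) - Δ_2) = 18.
Solving the tridiagonal system: σ_0 = 34, σ_1 = -20, σ_2 = 10, σ_3 = 4.

34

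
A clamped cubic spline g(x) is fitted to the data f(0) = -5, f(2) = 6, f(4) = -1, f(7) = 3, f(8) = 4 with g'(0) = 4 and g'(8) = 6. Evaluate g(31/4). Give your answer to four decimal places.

2.9862

Put σ_i = g'' at the i-th knot. Here h = (2, 2, 3, 1) and Δ = (11/2, -7/2, 4/3, 1), so the interior equations h_(i-1)·σ_(i-1) + 2(h_(i-1)+h_i)·σ_i + h_i·σ_(i+1) = 6(Δ_i − Δ_(i-1)) read
  2·σ_0 + 8·σ_1 + 2·σ_2 = 6(Δ_1 - Δ_0) = -54
  2·σ_1 + 10·σ_2 + 3·σ_3 = 6(Δ_2 - Δ_1) = 29
  3·σ_2 + 8·σ_3 + 1·σ_4 = 6(Δ_3 - Δ_2) = -2
Clamped end conditions give two more equations: 2h_0·σ_0 + h_0·σ_1 = 6(Δ_0 - g'(0)) = 9 and h_3·σ_3 + 2h_3·σ_4 = 6(g'(8) - Δ_3) = 30.
Hence σ_0 = 1057/144, σ_1 = -733/72, σ_2 = 919/144, σ_3 = -347/72, σ_4 = 2507/144.
On [7, 8], g(x) = 3 - 85/288·(x - 7) - 347/144·(x - 7)² + 1067/288·(x - 7)³.
With (x - 7) = 3/4: g(31/4) = 18347/6144.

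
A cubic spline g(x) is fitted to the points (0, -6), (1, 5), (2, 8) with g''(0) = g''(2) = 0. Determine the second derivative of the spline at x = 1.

Write σ_i for g''(x_i). With h_i = 1, 1 and divided differences Δ_i = 11, 3, the continuity of g' gives the tridiagonal system
  1·σ_0 + 4·σ_1 + 1·σ_2 = 6(Δ_1 - Δ_0) = -48
Natural end conditions: σ_0 = σ_2 = 0.
Hence σ_0 = 0, σ_1 = -12, σ_2 = 0.

-12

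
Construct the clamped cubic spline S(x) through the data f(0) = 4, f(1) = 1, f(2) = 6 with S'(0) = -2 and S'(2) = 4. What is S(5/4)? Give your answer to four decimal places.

Put M_i = S'' at the i-th knot. Here h = (1, 1) and Δ = (-3, 5), so the interior equations h_(i-1)·M_(i-1) + 2(h_(i-1)+h_i)·M_i + h_i·M_(i+1) = 6(Δ_i − Δ_(i-1)) read
  1·M_0 + 4·M_1 + 1·M_2 = 6(Δ_1 - Δ_0) = 48
Clamped end conditions give two more equations: 2h_0·M_0 + h_0·M_1 = 6(Δ_0 - S'(0)) = -6 and h_1·M_1 + 2h_1·M_2 = 6(S'(2) - Δ_1) = -6.
Solving: M_0 = -12, M_1 = 18, M_2 = -12.
On [1, 2], S(x) = 1 + 1·(x - 1) + 9·(x - 1)² - 5·(x - 1)³.
With (x - 1) = 1/4: S(5/4) = 111/64.

1.7344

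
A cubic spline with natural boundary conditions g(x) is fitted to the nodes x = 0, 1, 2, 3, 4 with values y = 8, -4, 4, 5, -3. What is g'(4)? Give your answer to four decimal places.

Write M_i for g''(x_i). With h_i = 1, 1, 1, 1 and divided differences Δ_i = -12, 8, 1, -8, the continuity of g' gives the tridiagonal system
  1·M_0 + 4·M_1 + 1·M_2 = 6(Δ_1 - Δ_0) = 120
  1·M_1 + 4·M_2 + 1·M_3 = 6(Δ_2 - Δ_1) = -42
  1·M_2 + 4·M_3 + 1·M_4 = 6(Δ_3 - Δ_2) = -54
Natural end conditions: M_0 = M_4 = 0.
Forward elimination and back-substitution give M_0 = 0, M_1 = 957/28, M_2 = -117/7, M_3 = -261/28, M_4 = 0.
On [3, 4], g'(x) = b_3 + 2c_3·(x - 3) + 3d_3·(x - 3)² with b_3 = Δ_3 - h_3(2M_3 + M_4)/6 = -137/28, c_3 = M_3/2 = -261/56, d_3 = (M_4 - M_3)/(6h_3) = 87/56. So g'(4) = -535/56.

-9.5536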